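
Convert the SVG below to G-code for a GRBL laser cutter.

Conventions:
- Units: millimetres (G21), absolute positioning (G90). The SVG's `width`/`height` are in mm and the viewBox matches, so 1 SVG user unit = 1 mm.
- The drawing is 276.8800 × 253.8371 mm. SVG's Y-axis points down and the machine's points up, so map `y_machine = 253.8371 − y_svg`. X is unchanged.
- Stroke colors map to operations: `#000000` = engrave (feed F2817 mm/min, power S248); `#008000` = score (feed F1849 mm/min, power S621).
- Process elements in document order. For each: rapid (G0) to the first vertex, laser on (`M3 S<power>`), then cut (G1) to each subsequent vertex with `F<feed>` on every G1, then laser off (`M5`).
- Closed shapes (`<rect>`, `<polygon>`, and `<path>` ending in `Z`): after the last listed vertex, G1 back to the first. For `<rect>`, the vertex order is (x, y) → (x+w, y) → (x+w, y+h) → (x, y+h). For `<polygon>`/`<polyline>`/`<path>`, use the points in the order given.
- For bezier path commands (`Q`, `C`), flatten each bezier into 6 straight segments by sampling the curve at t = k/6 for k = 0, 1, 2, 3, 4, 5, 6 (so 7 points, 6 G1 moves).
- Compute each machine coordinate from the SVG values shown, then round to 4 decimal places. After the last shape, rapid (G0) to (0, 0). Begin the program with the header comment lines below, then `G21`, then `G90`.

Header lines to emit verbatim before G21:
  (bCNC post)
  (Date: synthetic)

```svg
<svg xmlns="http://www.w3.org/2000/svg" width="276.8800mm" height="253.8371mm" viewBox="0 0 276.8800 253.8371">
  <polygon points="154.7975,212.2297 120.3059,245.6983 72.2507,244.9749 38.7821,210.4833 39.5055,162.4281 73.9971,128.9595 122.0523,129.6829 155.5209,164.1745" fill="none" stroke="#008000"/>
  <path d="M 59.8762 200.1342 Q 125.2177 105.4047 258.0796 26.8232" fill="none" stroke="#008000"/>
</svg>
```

(bCNC post)
(Date: synthetic)
G21
G90
G0 X154.7975 Y41.6074
M3 S621
G1 X120.3059 Y8.1388 F1849
G1 X72.2507 Y8.8622 F1849
G1 X38.7821 Y43.3538 F1849
G1 X39.5055 Y91.4090 F1849
G1 X73.9971 Y124.8776 F1849
G1 X122.0523 Y124.1542 F1849
G1 X155.5209 Y89.6626 F1849
G1 X154.7975 Y41.6074 F1849
M5
G0 X59.8762 Y53.7029
M3 S621
G1 X83.5323 Y84.8308 F1849
G1 X110.9395 Y115.0617 F1849
G1 X142.0978 Y144.3954 F1849
G1 X177.0073 Y172.8320 F1849
G1 X215.6679 Y200.3715 F1849
G1 X258.0796 Y227.0139 F1849
M5
G0 X0.0000 Y0.0000

1 u = 1 mm; y_m = 253.8371 − y.

[1] `<polygon>` regular polygon, #008000→score S621 F1849: (154.7975,41.6074) → (120.3059,8.1388) → (72.2507,8.8622) → (38.7821,43.3538) → (39.5055,91.4090) → (73.9971,124.8776) → (122.0523,124.1542) → (155.5209,89.6626) → (154.7975,41.6074) (closed)

[2] `<path>` quadratic bezier, #008000→score S621 F1849: (59.8762,53.7029) → (83.5323,84.8308) → (110.9395,115.0617) → (142.0978,144.3954) → (177.0073,172.8320) → (215.6679,200.3715) → (258.0796,227.0139)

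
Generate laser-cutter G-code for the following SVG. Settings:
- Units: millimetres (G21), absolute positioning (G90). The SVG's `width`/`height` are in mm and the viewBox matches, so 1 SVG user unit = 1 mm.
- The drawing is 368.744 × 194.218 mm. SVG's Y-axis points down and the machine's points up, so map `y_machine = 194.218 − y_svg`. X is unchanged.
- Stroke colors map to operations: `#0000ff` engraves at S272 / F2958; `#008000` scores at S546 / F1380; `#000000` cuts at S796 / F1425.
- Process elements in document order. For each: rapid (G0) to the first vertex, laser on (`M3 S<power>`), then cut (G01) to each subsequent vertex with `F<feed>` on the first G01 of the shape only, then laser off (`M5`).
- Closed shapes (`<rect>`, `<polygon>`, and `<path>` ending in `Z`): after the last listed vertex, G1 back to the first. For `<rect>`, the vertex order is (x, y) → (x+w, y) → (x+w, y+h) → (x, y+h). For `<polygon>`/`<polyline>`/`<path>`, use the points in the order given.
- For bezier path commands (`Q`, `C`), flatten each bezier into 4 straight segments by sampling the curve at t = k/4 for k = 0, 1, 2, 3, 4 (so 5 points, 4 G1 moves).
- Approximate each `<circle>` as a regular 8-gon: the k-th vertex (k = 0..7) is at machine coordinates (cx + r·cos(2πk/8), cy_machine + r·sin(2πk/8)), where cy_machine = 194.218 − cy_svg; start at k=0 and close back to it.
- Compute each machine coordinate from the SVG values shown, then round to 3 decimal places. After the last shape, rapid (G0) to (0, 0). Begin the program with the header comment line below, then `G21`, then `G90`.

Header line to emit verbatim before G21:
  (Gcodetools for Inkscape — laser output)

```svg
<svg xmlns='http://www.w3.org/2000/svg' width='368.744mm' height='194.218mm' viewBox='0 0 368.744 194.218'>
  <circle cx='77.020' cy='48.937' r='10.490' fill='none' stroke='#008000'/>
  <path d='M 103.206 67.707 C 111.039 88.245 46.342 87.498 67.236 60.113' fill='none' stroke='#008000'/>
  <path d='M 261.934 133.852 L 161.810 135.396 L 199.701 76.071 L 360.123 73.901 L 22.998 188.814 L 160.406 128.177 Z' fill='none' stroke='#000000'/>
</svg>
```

(Gcodetools for Inkscape — laser output)
G21
G90
G0 X87.510 Y145.281
M3 S546
G01 X84.438 Y152.699 F1380
G01 X77.020 Y155.771
G01 X69.602 Y152.699
G01 X66.530 Y145.281
G01 X69.602 Y137.863
G01 X77.020 Y134.791
G01 X84.438 Y137.863
G01 X87.510 Y145.281
M5
G0 X103.206 Y126.511
M3 S546
G01 X97.952 Y115.182 F1380
G01 X80.323 Y112.337
G01 X65.143 Y118.477
G01 X67.236 Y134.105
M5
G0 X261.934 Y60.366
M3 S796
G01 X161.810 Y58.822 F1425
G01 X199.701 Y118.147
G01 X360.123 Y120.317
G01 X22.998 Y5.404
G01 X160.406 Y66.041
G01 X261.934 Y60.366
M5
G0 X0.000 Y0.000

1 u = 1 mm; y_m = 194.218 − y.

[1] `<circle>` circle, #008000→score S546 F1380: (87.510,145.281) → (84.438,152.699) → (77.020,155.771) → (69.602,152.699) → (66.530,145.281) → (69.602,137.863) → (77.020,134.791) → (84.438,137.863) → (87.510,145.281) (closed)

[2] `<path>` cubic bezier, #008000→score S546 F1380: (103.206,126.511) → (97.952,115.182) → (80.323,112.337) → (65.143,118.477) → (67.236,134.105)

[3] `<path>` closed polygon, #000000→cut S796 F1425: (261.934,60.366) → (161.810,58.822) → (199.701,118.147) → (360.123,120.317) → (22.998,5.404) → (160.406,66.041) → (261.934,60.366) (closed)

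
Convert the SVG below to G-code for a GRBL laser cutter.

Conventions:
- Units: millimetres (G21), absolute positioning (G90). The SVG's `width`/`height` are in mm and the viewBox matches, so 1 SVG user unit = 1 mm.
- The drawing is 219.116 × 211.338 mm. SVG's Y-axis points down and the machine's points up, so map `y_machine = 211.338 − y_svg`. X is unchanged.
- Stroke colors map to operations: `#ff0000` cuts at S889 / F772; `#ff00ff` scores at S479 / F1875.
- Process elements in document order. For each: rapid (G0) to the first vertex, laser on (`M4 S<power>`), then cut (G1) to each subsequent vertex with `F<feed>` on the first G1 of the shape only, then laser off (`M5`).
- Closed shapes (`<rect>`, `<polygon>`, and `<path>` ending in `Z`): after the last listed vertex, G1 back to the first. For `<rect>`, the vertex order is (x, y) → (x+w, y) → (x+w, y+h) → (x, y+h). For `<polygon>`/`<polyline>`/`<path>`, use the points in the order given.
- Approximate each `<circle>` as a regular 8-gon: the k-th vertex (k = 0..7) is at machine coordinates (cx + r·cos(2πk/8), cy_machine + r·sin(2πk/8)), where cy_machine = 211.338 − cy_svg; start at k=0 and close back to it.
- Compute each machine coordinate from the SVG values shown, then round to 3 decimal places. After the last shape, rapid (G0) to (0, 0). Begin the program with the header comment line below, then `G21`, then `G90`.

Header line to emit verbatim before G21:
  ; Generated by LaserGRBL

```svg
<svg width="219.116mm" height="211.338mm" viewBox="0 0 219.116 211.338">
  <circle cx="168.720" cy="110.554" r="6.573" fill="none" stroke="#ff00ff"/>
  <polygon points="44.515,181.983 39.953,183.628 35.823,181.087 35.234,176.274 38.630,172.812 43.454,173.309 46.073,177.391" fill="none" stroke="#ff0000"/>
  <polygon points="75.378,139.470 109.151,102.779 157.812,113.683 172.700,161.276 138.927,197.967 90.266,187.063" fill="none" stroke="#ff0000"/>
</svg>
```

Since the viewBox matches the mm dimensions, user units are millimetres directly. The only transform is the Y-flip y_m = 211.338 − y_svg.

Shape 1 is a circle drawn with `<circle>`. Its stroke #ff00ff means score at S479, F1875. After flipping Y the toolpath is (175.293,100.784) → (173.368,105.432) → (168.720,107.357) → (164.072,105.432) → (162.147,100.784) → (164.072,96.136) → (168.720,94.211) → (173.368,96.136) → (175.293,100.784), returning to the start.

Shape 2 is a regular polygon drawn with `<polygon>`. Its stroke #ff0000 means cut at S889, F772. After flipping Y the toolpath is (44.515,29.355) → (39.953,27.710) → (35.823,30.251) → (35.234,35.064) → (38.630,38.526) → (43.454,38.029) → (46.073,33.947) → (44.515,29.355), returning to the start.

Shape 3 is a regular polygon drawn with `<polygon>`. Its stroke #ff0000 means cut at S889, F772. After flipping Y the toolpath is (75.378,71.868) → (109.151,108.559) → (157.812,97.655) → (172.700,50.062) → (138.927,13.371) → (90.266,24.275) → (75.378,71.868), returning to the start.

; Generated by LaserGRBL
G21
G90
G0 X175.293 Y100.784
M4 S479
G1 X173.368 Y105.432 F1875
G1 X168.720 Y107.357
G1 X164.072 Y105.432
G1 X162.147 Y100.784
G1 X164.072 Y96.136
G1 X168.720 Y94.211
G1 X173.368 Y96.136
G1 X175.293 Y100.784
M5
G0 X44.515 Y29.355
M4 S889
G1 X39.953 Y27.710 F772
G1 X35.823 Y30.251
G1 X35.234 Y35.064
G1 X38.630 Y38.526
G1 X43.454 Y38.029
G1 X46.073 Y33.947
G1 X44.515 Y29.355
M5
G0 X75.378 Y71.868
M4 S889
G1 X109.151 Y108.559 F772
G1 X157.812 Y97.655
G1 X172.700 Y50.062
G1 X138.927 Y13.371
G1 X90.266 Y24.275
G1 X75.378 Y71.868
M5
G0 X0.000 Y0.000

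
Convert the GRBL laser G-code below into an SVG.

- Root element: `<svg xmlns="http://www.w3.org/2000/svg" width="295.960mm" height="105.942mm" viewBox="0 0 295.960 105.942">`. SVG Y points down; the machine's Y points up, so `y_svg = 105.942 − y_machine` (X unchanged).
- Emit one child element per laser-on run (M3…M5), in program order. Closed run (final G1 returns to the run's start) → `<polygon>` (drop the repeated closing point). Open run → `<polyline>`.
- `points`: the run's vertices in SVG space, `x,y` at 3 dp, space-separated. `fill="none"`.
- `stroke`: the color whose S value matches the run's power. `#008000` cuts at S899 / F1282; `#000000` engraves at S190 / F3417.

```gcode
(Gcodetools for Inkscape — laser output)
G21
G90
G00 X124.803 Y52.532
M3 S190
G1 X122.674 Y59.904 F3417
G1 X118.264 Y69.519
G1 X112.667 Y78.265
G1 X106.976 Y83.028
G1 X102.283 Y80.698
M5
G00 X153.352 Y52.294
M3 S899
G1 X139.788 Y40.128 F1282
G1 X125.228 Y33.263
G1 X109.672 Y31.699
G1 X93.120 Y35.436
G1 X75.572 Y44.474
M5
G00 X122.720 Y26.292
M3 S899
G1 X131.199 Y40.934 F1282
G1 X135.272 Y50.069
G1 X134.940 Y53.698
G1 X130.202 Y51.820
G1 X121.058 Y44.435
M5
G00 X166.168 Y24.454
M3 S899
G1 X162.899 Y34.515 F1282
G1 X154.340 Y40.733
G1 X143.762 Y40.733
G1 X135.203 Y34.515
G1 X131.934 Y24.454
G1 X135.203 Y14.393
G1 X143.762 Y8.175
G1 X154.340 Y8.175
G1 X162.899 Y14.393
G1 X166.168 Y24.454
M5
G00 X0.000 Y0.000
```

Machine Y-up, SVG Y-down with viewBox height 105.942, so y_svg = 105.942 − y_machine; X carries over.

Run 1: power S190 maps to stroke `#000000` (engrave). The run is open, so emit a `<polyline>` with points (Y-flipped): 124.803,53.410 122.674,46.038 118.264,36.423 112.667,27.677 106.976,22.914 102.283,25.244.

Run 2: the run's S899 means `#008000` (cut). The run is open, so emit a `<polyline>` with points (Y-flipped): 153.352,53.648 139.788,65.814 125.228,72.679 109.672,74.243 93.120,70.506 75.572,61.468.

Run 3: the run's S899 means `#008000` (cut). The run is open, so emit a `<polyline>` with points (Y-flipped): 122.720,79.650 131.199,65.008 135.272,55.873 134.940,52.244 130.202,54.122 121.058,61.507.

Run 4: S899 ⇒ cut layer `#008000`. The run returns to its start, so emit a `<polygon>` with points (Y-flipped): 166.168,81.488 162.899,71.427 154.340,65.209 143.762,65.209 135.203,71.427 131.934,81.488 135.203,91.549 143.762,97.767 154.340,97.767 162.899,91.549.

<svg xmlns="http://www.w3.org/2000/svg" width="295.960mm" height="105.942mm" viewBox="0 0 295.960 105.942">
  <polyline points="124.803,53.410 122.674,46.038 118.264,36.423 112.667,27.677 106.976,22.914 102.283,25.244" fill="none" stroke="#000000"/>
  <polyline points="153.352,53.648 139.788,65.814 125.228,72.679 109.672,74.243 93.120,70.506 75.572,61.468" fill="none" stroke="#008000"/>
  <polyline points="122.720,79.650 131.199,65.008 135.272,55.873 134.940,52.244 130.202,54.122 121.058,61.507" fill="none" stroke="#008000"/>
  <polygon points="166.168,81.488 162.899,71.427 154.340,65.209 143.762,65.209 135.203,71.427 131.934,81.488 135.203,91.549 143.762,97.767 154.340,97.767 162.899,91.549" fill="none" stroke="#008000"/>
</svg>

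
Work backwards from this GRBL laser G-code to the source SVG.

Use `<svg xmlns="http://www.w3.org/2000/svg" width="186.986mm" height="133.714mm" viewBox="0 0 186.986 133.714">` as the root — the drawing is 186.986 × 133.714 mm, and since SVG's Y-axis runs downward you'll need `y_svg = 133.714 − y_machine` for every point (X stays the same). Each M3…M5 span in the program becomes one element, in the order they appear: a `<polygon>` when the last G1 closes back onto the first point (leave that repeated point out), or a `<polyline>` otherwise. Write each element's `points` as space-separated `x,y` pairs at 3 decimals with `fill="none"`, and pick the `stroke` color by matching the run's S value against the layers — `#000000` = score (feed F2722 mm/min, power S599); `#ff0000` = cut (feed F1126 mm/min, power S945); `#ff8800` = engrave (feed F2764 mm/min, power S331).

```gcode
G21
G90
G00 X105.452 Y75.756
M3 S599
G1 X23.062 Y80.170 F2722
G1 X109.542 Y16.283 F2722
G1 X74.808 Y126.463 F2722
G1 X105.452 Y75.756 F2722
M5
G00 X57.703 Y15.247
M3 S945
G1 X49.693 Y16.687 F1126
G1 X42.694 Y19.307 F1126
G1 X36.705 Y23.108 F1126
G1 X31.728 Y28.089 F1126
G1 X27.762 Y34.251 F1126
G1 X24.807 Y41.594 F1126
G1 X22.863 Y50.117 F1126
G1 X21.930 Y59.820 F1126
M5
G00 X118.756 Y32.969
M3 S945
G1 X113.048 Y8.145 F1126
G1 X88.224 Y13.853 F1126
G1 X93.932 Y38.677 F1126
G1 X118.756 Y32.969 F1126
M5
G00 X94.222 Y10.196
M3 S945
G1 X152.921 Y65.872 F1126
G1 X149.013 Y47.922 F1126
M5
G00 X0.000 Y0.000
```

Each laser-on run becomes one SVG element. Flip Y back into SVG space with y_svg = 133.714 − y_machine.

Run 1: S599 ⇒ score layer `#000000`. The run returns to its start, so emit a `<polygon>` with points (Y-flipped): 105.452,57.958 23.062,53.544 109.542,117.431 74.808,7.251.

Run 2: S945 ⇒ cut layer `#ff0000`. The run is open, so emit a `<polyline>` with points (Y-flipped): 57.703,118.467 49.693,117.027 42.694,114.407 36.705,110.606 31.728,105.625 27.762,99.463 24.807,92.120 22.863,83.597 21.930,73.894.

Run 3: the run's S945 means `#ff0000` (cut). The run returns to its start, so emit a `<polygon>` with points (Y-flipped): 118.756,100.745 113.048,125.569 88.224,119.861 93.932,95.037.

Run 4: the run's S945 means `#ff0000` (cut). The run is open, so emit a `<polyline>` with points (Y-flipped): 94.222,123.518 152.921,67.842 149.013,85.792.

<svg xmlns="http://www.w3.org/2000/svg" width="186.986mm" height="133.714mm" viewBox="0 0 186.986 133.714">
  <polygon points="105.452,57.958 23.062,53.544 109.542,117.431 74.808,7.251" fill="none" stroke="#000000"/>
  <polyline points="57.703,118.467 49.693,117.027 42.694,114.407 36.705,110.606 31.728,105.625 27.762,99.463 24.807,92.120 22.863,83.597 21.930,73.894" fill="none" stroke="#ff0000"/>
  <polygon points="118.756,100.745 113.048,125.569 88.224,119.861 93.932,95.037" fill="none" stroke="#ff0000"/>
  <polyline points="94.222,123.518 152.921,67.842 149.013,85.792" fill="none" stroke="#ff0000"/>
</svg>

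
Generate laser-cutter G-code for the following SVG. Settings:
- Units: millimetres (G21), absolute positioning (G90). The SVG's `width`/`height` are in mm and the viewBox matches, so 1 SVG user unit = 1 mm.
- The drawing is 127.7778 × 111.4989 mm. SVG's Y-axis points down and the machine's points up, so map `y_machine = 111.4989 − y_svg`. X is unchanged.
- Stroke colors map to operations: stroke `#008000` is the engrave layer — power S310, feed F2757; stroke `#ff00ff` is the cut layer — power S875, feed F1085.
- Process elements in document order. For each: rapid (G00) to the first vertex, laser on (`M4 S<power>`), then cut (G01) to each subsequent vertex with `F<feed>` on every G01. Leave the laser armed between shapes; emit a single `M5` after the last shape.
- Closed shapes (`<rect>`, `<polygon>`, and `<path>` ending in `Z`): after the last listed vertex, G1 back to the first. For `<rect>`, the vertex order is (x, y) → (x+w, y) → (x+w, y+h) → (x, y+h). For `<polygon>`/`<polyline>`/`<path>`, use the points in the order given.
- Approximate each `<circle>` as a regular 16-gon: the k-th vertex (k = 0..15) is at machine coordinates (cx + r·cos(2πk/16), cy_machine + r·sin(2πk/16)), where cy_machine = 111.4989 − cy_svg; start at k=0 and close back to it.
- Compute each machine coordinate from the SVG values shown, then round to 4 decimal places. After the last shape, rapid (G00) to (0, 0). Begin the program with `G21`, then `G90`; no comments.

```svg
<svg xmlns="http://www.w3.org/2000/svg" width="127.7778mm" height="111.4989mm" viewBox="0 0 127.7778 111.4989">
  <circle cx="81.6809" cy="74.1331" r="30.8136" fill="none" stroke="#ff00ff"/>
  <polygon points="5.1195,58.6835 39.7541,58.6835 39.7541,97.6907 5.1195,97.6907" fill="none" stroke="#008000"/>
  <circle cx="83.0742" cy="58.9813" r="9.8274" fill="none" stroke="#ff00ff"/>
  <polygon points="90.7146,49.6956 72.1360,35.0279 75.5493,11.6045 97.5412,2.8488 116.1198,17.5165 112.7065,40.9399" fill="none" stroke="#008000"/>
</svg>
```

viewBox `0 0 127.7778 111.4989` with mm width/height → 1 unit = 1 mm. Flip: y_m = 111.4989 − y_svg.

**Shape 1** — `<circle>` circle, stroke `#ff00ff` → cut (S875, F1085). Machine vertices: (112.4945,37.3658) → (110.1490,49.1577) → (103.4694,59.1543) → (93.4728,65.8339) → (81.6809,68.1794) → (69.8890,65.8339) → (59.8924,59.1543) → (53.2128,49.1577) → (50.8673,37.3658) → (53.2128,25.5739) → (59.8924,15.5773) → (69.8890,8.8977) → (81.6809,6.5522) → (93.4728,8.8977) → (103.4694,15.5773) → (110.1490,25.5739) → (112.4945,37.3658). Closed: final G1 returns to the first vertex.

**Shape 2** — `<polygon>` rectangle, stroke `#008000` → engrave (S310, F2757). Machine vertices: (5.1195,52.8154) → (39.7541,52.8154) → (39.7541,13.8082) → (5.1195,13.8082) → (5.1195,52.8154). Closed: final G1 returns to the first vertex.

**Shape 3** — `<circle>` circle, stroke `#ff00ff` → cut (S875, F1085). Machine vertices: (92.9016,52.5176) → (92.1535,56.2784) → (90.0232,59.4666) → (86.8350,61.5969) → (83.0742,62.3450) → (79.3134,61.5969) → (76.1252,59.4666) → (73.9949,56.2784) → (73.2468,52.5176) → (73.9949,48.7568) → (76.1252,45.5686) → (79.3134,43.4383) → (83.0742,42.6902) → (86.8350,43.4383) → (90.0232,45.5686) → (92.1535,48.7568) → (92.9016,52.5176). Closed: final G1 returns to the first vertex.

**Shape 4** — `<polygon>` regular polygon, stroke `#008000` → engrave (S310, F2757). Machine vertices: (90.7146,61.8033) → (72.1360,76.4710) → (75.5493,99.8944) → (97.5412,108.6501) → (116.1198,93.9824) → (112.7065,70.5590) → (90.7146,61.8033). Closed: final G1 returns to the first vertex.

G21
G90
G00 X112.4945 Y37.3658
M4 S875
G01 X110.1490 Y49.1577 F1085
G01 X103.4694 Y59.1543 F1085
G01 X93.4728 Y65.8339 F1085
G01 X81.6809 Y68.1794 F1085
G01 X69.8890 Y65.8339 F1085
G01 X59.8924 Y59.1543 F1085
G01 X53.2128 Y49.1577 F1085
G01 X50.8673 Y37.3658 F1085
G01 X53.2128 Y25.5739 F1085
G01 X59.8924 Y15.5773 F1085
G01 X69.8890 Y8.8977 F1085
G01 X81.6809 Y6.5522 F1085
G01 X93.4728 Y8.8977 F1085
G01 X103.4694 Y15.5773 F1085
G01 X110.1490 Y25.5739 F1085
G01 X112.4945 Y37.3658 F1085
G00 X5.1195 Y52.8154
M4 S310
G01 X39.7541 Y52.8154 F2757
G01 X39.7541 Y13.8082 F2757
G01 X5.1195 Y13.8082 F2757
G01 X5.1195 Y52.8154 F2757
G00 X92.9016 Y52.5176
M4 S875
G01 X92.1535 Y56.2784 F1085
G01 X90.0232 Y59.4666 F1085
G01 X86.8350 Y61.5969 F1085
G01 X83.0742 Y62.3450 F1085
G01 X79.3134 Y61.5969 F1085
G01 X76.1252 Y59.4666 F1085
G01 X73.9949 Y56.2784 F1085
G01 X73.2468 Y52.5176 F1085
G01 X73.9949 Y48.7568 F1085
G01 X76.1252 Y45.5686 F1085
G01 X79.3134 Y43.4383 F1085
G01 X83.0742 Y42.6902 F1085
G01 X86.8350 Y43.4383 F1085
G01 X90.0232 Y45.5686 F1085
G01 X92.1535 Y48.7568 F1085
G01 X92.9016 Y52.5176 F1085
G00 X90.7146 Y61.8033
M4 S310
G01 X72.1360 Y76.4710 F2757
G01 X75.5493 Y99.8944 F2757
G01 X97.5412 Y108.6501 F2757
G01 X116.1198 Y93.9824 F2757
G01 X112.7065 Y70.5590 F2757
G01 X90.7146 Y61.8033 F2757
M5
G00 X0.0000 Y0.0000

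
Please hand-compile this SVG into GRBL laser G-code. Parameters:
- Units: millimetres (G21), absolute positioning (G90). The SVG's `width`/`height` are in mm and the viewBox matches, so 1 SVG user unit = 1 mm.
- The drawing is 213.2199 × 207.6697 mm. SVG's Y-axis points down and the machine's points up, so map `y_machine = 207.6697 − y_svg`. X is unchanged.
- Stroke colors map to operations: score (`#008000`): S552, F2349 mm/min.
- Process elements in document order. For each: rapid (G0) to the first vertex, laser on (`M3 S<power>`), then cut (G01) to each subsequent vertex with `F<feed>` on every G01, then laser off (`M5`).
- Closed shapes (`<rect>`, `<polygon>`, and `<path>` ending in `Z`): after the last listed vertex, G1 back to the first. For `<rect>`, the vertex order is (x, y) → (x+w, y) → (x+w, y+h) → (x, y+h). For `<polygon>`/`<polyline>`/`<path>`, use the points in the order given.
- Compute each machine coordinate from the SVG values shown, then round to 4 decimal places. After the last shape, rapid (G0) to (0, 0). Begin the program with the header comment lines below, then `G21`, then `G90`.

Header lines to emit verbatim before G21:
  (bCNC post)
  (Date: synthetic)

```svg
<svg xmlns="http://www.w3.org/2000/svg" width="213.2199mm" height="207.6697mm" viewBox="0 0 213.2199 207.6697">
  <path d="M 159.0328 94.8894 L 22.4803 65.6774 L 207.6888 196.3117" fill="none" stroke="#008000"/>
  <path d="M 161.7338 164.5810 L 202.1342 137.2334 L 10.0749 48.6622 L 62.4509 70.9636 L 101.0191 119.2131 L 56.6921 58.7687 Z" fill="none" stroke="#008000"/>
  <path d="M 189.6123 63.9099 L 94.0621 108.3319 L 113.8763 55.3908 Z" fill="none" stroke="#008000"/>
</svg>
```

(bCNC post)
(Date: synthetic)
G21
G90
G0 X159.0328 Y112.7803
M3 S552
G01 X22.4803 Y141.9923 F2349
G01 X207.6888 Y11.3580 F2349
M5
G0 X161.7338 Y43.0887
M3 S552
G01 X202.1342 Y70.4363 F2349
G01 X10.0749 Y159.0075 F2349
G01 X62.4509 Y136.7061 F2349
G01 X101.0191 Y88.4566 F2349
G01 X56.6921 Y148.9010 F2349
G01 X161.7338 Y43.0887 F2349
M5
G0 X189.6123 Y143.7598
M3 S552
G01 X94.0621 Y99.3378 F2349
G01 X113.8763 Y152.2789 F2349
G01 X189.6123 Y143.7598 F2349
M5
G0 X0.0000 Y0.0000

Since the viewBox matches the mm dimensions, user units are millimetres directly. The only transform is the Y-flip y_m = 207.6697 − y_svg.

Shape 1 is a open polyline drawn with `<path>`. Its stroke #008000 means score at S552, F2349. After flipping Y the toolpath is (159.0328,112.7803) → (22.4803,141.9923) → (207.6888,11.3580).

Shape 2 is a closed polygon drawn with `<path>`. Its stroke #008000 means score at S552, F2349. After flipping Y the toolpath is (161.7338,43.0887) → (202.1342,70.4363) → (10.0749,159.0075) → (62.4509,136.7061) → (101.0191,88.4566) → (56.6921,148.9010) → (161.7338,43.0887), returning to the start.

Shape 3 is a closed polygon drawn with `<path>`. Its stroke #008000 means score at S552, F2349. After flipping Y the toolpath is (189.6123,143.7598) → (94.0621,99.3378) → (113.8763,152.2789) → (189.6123,143.7598), returning to the start.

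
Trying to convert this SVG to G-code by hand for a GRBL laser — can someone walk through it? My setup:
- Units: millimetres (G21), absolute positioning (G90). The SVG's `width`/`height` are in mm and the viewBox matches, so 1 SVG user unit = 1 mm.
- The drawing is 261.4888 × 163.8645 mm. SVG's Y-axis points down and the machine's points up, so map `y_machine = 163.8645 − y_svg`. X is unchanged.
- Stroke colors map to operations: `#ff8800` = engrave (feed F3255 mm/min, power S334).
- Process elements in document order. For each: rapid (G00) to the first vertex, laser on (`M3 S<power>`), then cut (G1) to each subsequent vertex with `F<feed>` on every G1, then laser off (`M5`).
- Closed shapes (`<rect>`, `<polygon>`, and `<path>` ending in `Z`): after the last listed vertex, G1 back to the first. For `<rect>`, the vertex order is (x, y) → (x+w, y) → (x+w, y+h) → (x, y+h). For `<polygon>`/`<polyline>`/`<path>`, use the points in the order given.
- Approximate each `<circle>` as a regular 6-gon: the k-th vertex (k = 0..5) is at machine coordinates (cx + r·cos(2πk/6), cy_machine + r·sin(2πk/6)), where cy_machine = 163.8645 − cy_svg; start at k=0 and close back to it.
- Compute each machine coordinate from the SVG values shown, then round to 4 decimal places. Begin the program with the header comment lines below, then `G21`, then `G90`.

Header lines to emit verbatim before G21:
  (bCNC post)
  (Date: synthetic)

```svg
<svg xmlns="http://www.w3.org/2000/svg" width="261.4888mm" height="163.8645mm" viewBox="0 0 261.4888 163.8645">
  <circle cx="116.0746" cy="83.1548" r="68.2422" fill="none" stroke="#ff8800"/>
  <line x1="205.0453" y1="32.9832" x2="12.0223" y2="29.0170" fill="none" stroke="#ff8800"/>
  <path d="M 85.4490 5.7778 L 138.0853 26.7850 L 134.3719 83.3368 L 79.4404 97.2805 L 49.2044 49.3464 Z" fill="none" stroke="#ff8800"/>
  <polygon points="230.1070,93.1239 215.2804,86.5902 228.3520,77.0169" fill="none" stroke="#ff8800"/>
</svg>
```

(bCNC post)
(Date: synthetic)
G21
G90
G00 X184.3168 Y80.7097
M3 S334
G1 X150.1957 Y139.8092 F3255
G1 X81.9535 Y139.8092 F3255
G1 X47.8324 Y80.7097 F3255
G1 X81.9535 Y21.6102 F3255
G1 X150.1957 Y21.6102 F3255
G1 X184.3168 Y80.7097 F3255
M5
G00 X205.0453 Y130.8813
M3 S334
G1 X12.0223 Y134.8475 F3255
M5
G00 X85.4490 Y158.0867
M3 S334
G1 X138.0853 Y137.0795 F3255
G1 X134.3719 Y80.5277 F3255
G1 X79.4404 Y66.5840 F3255
G1 X49.2044 Y114.5181 F3255
G1 X85.4490 Y158.0867 F3255
M5
G00 X230.1070 Y70.7406
M3 S334
G1 X215.2804 Y77.2743 F3255
G1 X228.3520 Y86.8476 F3255
G1 X230.1070 Y70.7406 F3255
M5

Since the viewBox matches the mm dimensions, user units are millimetres directly. The only transform is the Y-flip y_m = 163.8645 − y_svg.

Shape 1 is a circle drawn with `<circle>`. Its stroke #ff8800 means engrave at S334, F3255. After flipping Y the toolpath is (184.3168,80.7097) → (150.1957,139.8092) → (81.9535,139.8092) → (47.8324,80.7097) → (81.9535,21.6102) → (150.1957,21.6102) → (184.3168,80.7097), returning to the start.

Shape 2 is a line segment drawn with `<line>`. Its stroke #ff8800 means engrave at S334, F3255. After flipping Y the toolpath is (205.0453,130.8813) → (12.0223,134.8475).

Shape 3 is a regular polygon drawn with `<path>`. Its stroke #ff8800 means engrave at S334, F3255. After flipping Y the toolpath is (85.4490,158.0867) → (138.0853,137.0795) → (134.3719,80.5277) → (79.4404,66.5840) → (49.2044,114.5181) → (85.4490,158.0867), returning to the start.

Shape 4 is a regular polygon drawn with `<polygon>`. Its stroke #ff8800 means engrave at S334, F3255. After flipping Y the toolpath is (230.1070,70.7406) → (215.2804,77.2743) → (228.3520,86.8476) → (230.1070,70.7406), returning to the start.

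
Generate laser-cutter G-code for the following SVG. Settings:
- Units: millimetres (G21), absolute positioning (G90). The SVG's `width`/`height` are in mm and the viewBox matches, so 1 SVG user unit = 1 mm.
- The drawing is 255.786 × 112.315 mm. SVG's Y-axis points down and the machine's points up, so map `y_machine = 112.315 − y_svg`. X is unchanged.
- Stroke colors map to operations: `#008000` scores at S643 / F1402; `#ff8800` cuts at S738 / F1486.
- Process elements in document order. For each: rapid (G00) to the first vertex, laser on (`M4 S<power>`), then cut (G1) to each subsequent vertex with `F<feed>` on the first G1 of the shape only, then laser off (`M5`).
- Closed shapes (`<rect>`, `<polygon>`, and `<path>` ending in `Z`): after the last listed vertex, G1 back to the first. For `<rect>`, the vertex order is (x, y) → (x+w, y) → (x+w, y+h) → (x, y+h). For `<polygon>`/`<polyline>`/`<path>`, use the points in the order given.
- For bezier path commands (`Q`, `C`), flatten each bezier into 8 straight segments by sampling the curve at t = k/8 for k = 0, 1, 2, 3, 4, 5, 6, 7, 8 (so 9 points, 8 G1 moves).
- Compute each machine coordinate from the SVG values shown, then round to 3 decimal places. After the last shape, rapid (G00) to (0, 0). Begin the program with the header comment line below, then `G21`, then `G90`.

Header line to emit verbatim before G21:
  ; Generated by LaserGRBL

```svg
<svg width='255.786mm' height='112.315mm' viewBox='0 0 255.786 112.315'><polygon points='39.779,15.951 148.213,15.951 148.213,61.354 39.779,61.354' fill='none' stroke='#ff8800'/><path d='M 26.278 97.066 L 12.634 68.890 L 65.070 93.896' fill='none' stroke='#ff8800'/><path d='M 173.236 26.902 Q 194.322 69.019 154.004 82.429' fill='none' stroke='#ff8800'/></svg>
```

; Generated by LaserGRBL
G21
G90
G00 X39.779 Y96.364
M4 S738
G1 X148.213 Y96.364 F1486
G1 X148.213 Y50.961
G1 X39.779 Y50.961
G1 X39.779 Y96.364
M5
G00 X26.278 Y15.249
M4 S738
G1 X12.634 Y43.425 F1486
G1 X65.070 Y18.419
M5
G00 X173.236 Y85.413
M4 S738
G1 X177.548 Y75.332 F1486
G1 X179.941 Y66.149
G1 X180.416 Y57.862
G1 X178.971 Y50.473
G1 X175.608 Y43.980
G1 X170.325 Y38.385
G1 X163.124 Y33.687
G1 X154.004 Y29.886
M5
G00 X0.000 Y0.000

Since the viewBox matches the mm dimensions, user units are millimetres directly. The only transform is the Y-flip y_m = 112.315 − y_svg.

Shape 1 is a rectangle drawn with `<polygon>`. Its stroke #ff8800 means cut at S738, F1486. After flipping Y the toolpath is (39.779,96.364) → (148.213,96.364) → (148.213,50.961) → (39.779,50.961) → (39.779,96.364), returning to the start.

Shape 2 is a open polyline drawn with `<path>`. Its stroke #ff8800 means cut at S738, F1486. After flipping Y the toolpath is (26.278,15.249) → (12.634,43.425) → (65.070,18.419).

Shape 3 is a quadratic bezier drawn with `<path>`. Its stroke #ff8800 means cut at S738, F1486. After flipping Y the toolpath is (173.236,85.413) → (177.548,75.332) → (179.941,66.149) → (180.416,57.862) → (178.971,50.473) → (175.608,43.980) → (170.325,38.385) → (163.124,33.687) → (154.004,29.886).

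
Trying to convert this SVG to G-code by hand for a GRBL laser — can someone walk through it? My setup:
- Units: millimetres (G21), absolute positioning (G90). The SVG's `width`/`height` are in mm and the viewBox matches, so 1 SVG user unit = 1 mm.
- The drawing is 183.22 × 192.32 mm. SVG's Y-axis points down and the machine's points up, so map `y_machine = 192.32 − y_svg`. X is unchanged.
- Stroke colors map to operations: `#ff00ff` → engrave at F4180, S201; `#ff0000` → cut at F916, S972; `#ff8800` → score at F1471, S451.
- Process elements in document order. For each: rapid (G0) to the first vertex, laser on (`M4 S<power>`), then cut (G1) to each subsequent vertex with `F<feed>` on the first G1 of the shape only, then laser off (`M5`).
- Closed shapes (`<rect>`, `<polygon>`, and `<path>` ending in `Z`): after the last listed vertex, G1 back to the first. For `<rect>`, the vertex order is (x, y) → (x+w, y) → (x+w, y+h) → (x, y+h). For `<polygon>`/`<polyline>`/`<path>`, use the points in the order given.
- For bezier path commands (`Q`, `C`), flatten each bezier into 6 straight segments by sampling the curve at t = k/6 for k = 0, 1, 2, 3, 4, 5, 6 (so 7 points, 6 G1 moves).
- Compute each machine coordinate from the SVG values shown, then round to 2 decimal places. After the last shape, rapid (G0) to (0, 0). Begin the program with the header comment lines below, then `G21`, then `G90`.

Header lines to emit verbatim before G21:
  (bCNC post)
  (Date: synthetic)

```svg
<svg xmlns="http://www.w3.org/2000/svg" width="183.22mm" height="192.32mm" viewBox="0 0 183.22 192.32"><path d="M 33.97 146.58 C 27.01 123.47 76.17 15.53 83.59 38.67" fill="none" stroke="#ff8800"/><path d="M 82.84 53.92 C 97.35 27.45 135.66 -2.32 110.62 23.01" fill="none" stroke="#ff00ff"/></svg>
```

viewBox `0 0 183.22 192.32` with mm width/height → 1 unit = 1 mm. Flip: y_m = 192.32 − y_svg.

**Shape 1** — `<path>` cubic bezier, stroke `#ff8800` → score (S451, F1471). Control points (SVG): P0=(33.97,146.58), P1=(27.01,123.47), P2=(76.17,15.53), P3=(83.59,38.67); sampled at t=k/6. Machine vertices: (33.97,45.74) → (34.71,63.36) → (42.09,89.13) → (53.39,117.04) → (65.88,141.09) → (76.85,155.30) → (83.59,153.65). Open path.

**Shape 2** — `<path>` cubic bezier, stroke `#ff00ff` → engrave (S201, F4180). Control points (SVG): P0=(82.84,53.92), P1=(97.35,27.45), P2=(135.66,-2.32), P3=(110.62,23.01); sampled at t=k/6. Machine vertices: (82.84,138.40) → (91.67,151.64) → (102.06,163.81) → (111.56,173.28) → (117.77,178.44) → (118.26,177.65) → (110.62,169.31). Open path.

(bCNC post)
(Date: synthetic)
G21
G90
G0 X33.97 Y45.74
M4 S451
G1 X34.71 Y63.36 F1471
G1 X42.09 Y89.13
G1 X53.39 Y117.04
G1 X65.88 Y141.09
G1 X76.85 Y155.30
G1 X83.59 Y153.65
M5
G0 X82.84 Y138.40
M4 S201
G1 X91.67 Y151.64 F4180
G1 X102.06 Y163.81
G1 X111.56 Y173.28
G1 X117.77 Y178.44
G1 X118.26 Y177.65
G1 X110.62 Y169.31
M5
G0 X0.00 Y0.00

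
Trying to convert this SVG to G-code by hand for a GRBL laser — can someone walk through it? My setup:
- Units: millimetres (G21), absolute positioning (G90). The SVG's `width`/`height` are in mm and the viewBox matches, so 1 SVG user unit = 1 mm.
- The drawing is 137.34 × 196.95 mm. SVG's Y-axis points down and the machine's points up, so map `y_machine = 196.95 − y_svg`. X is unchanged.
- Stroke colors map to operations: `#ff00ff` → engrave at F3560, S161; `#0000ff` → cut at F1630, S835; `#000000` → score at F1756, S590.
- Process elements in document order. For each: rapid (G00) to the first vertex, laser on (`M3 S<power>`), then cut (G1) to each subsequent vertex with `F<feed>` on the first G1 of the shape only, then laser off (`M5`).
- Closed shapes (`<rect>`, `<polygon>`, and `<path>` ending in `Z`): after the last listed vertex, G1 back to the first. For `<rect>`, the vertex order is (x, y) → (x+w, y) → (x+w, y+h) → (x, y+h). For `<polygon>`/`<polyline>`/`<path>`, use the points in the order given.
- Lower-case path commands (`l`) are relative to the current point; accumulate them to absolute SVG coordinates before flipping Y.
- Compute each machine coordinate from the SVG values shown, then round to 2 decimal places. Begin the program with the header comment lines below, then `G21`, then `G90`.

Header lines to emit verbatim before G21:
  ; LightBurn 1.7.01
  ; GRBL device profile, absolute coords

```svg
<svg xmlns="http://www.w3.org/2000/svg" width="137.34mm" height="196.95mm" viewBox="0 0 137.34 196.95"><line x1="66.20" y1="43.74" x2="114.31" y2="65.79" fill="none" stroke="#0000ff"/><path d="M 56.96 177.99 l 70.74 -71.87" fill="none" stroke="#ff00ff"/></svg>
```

1 u = 1 mm; y_m = 196.95 − y.

[1] `<line>` line segment, #0000ff→cut S835 F1630: (66.20,153.21) → (114.31,131.16)

[2] `<path>` line segment, #ff00ff→engrave S161 F3560: (56.96,18.96) → (127.70,90.83)

; LightBurn 1.7.01
; GRBL device profile, absolute coords
G21
G90
G00 X66.20 Y153.21
M3 S835
G1 X114.31 Y131.16 F1630
M5
G00 X56.96 Y18.96
M3 S161
G1 X127.70 Y90.83 F3560
M5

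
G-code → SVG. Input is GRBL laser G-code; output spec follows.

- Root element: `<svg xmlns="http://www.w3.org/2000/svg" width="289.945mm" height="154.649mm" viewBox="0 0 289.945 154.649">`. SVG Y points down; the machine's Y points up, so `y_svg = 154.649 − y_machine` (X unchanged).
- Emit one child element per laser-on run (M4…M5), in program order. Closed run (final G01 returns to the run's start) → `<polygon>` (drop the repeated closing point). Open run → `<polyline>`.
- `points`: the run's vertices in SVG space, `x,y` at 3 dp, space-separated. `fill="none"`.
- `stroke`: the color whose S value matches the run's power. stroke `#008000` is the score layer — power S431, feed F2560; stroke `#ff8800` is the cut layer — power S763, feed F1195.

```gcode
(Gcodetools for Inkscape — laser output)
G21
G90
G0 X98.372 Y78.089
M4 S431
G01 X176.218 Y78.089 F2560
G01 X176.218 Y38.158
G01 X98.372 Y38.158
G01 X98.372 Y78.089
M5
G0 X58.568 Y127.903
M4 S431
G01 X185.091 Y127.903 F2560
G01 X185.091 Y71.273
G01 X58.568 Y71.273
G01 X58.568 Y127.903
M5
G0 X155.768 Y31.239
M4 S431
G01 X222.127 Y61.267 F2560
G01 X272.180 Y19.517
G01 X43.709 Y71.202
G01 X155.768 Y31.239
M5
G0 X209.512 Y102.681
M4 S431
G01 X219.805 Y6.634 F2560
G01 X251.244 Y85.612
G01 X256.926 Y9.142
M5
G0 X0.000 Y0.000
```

<svg xmlns="http://www.w3.org/2000/svg" width="289.945mm" height="154.649mm" viewBox="0 0 289.945 154.649">
  <polygon points="98.372,76.560 176.218,76.560 176.218,116.491 98.372,116.491" fill="none" stroke="#008000"/>
  <polygon points="58.568,26.746 185.091,26.746 185.091,83.376 58.568,83.376" fill="none" stroke="#008000"/>
  <polygon points="155.768,123.410 222.127,93.382 272.180,135.132 43.709,83.447" fill="none" stroke="#008000"/>
  <polyline points="209.512,51.968 219.805,148.015 251.244,69.037 256.926,145.507" fill="none" stroke="#008000"/>
</svg>

Each laser-on run becomes one SVG element. Flip Y back into SVG space with y_svg = 154.649 − y_machine. Every run uses S431, so all elements get stroke `#008000` (score).

Run 1: The run returns to its start, so emit a `<polygon>` with points (Y-flipped): 98.372,76.560 176.218,76.560 176.218,116.491 98.372,116.491.

Run 2: The run returns to its start, so emit a `<polygon>` with points (Y-flipped): 58.568,26.746 185.091,26.746 185.091,83.376 58.568,83.376.

Run 3: The run returns to its start, so emit a `<polygon>` with points (Y-flipped): 155.768,123.410 222.127,93.382 272.180,135.132 43.709,83.447.

Run 4: The run is open, so emit a `<polyline>` with points (Y-flipped): 209.512,51.968 219.805,148.015 251.244,69.037 256.926,145.507.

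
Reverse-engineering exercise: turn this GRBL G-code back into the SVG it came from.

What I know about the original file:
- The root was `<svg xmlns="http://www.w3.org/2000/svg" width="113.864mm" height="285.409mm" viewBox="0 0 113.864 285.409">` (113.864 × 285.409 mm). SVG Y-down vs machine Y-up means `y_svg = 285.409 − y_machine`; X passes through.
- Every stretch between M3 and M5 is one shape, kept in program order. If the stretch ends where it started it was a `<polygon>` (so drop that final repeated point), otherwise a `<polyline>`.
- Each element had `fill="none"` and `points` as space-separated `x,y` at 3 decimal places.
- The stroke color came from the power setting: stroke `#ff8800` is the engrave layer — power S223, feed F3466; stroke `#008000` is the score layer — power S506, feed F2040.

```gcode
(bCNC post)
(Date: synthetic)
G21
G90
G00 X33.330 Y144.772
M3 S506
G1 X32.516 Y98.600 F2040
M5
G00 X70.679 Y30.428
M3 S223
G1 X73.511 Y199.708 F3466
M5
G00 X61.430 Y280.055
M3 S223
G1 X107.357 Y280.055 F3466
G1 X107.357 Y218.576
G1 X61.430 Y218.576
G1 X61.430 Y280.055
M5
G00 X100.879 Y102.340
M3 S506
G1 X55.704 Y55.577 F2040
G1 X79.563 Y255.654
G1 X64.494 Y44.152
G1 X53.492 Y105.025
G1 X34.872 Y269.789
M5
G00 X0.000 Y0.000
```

<svg xmlns="http://www.w3.org/2000/svg" width="113.864mm" height="285.409mm" viewBox="0 0 113.864 285.409">
  <polyline points="33.330,140.637 32.516,186.809" fill="none" stroke="#008000"/>
  <polyline points="70.679,254.981 73.511,85.701" fill="none" stroke="#ff8800"/>
  <polygon points="61.430,5.354 107.357,5.354 107.357,66.833 61.430,66.833" fill="none" stroke="#ff8800"/>
  <polyline points="100.879,183.069 55.704,229.832 79.563,29.755 64.494,241.257 53.492,180.384 34.872,15.620" fill="none" stroke="#008000"/>
</svg>

y_svg = 285.409 − y_m.

[1] S506→`#008000` (score); open run; points: 33.330,140.637 32.516,186.809

[2] S223→`#ff8800` (engrave); open run; points: 70.679,254.981 73.511,85.701

[3] S223→`#ff8800` (engrave); closed run; points: 61.430,5.354 107.357,5.354 107.357,66.833 61.430,66.833

[4] S506→`#008000` (score); open run; points: 100.879,183.069 55.704,229.832 79.563,29.755 64.494,241.257 53.492,180.384 34.872,15.620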